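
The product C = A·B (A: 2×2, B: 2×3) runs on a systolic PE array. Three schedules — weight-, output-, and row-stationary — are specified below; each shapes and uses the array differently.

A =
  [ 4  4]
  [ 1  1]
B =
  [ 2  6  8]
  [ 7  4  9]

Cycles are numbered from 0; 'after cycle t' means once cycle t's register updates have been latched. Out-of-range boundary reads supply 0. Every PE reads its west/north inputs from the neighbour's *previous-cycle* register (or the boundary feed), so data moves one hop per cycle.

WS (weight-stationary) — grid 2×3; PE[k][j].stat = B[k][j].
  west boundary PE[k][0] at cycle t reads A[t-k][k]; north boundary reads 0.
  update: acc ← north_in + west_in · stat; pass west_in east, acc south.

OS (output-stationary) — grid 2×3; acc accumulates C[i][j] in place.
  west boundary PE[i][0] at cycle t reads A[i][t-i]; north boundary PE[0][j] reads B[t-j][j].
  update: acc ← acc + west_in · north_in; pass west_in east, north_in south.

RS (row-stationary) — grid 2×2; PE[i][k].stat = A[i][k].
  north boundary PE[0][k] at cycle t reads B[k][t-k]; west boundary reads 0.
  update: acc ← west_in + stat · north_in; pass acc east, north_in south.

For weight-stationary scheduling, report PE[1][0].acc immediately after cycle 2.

Tracing WS — 2×3 array, target PE[1][0]:
  step 0 · PE0,0: acc=8; fwd→4 fwd↓8
  step 0 · PE1,0: acc=0; fwd→0 fwd↓0
  step 1 · PE0,0: acc=2; fwd→1 fwd↓2
  step 1 · PE1,0: acc=36; fwd→4 fwd↓36
  step 2 · PE0,0: acc=0; fwd→0 fwd↓0
  step 2 · PE1,0: acc=9; fwd→1 fwd↓9

PE[1][0].acc = 9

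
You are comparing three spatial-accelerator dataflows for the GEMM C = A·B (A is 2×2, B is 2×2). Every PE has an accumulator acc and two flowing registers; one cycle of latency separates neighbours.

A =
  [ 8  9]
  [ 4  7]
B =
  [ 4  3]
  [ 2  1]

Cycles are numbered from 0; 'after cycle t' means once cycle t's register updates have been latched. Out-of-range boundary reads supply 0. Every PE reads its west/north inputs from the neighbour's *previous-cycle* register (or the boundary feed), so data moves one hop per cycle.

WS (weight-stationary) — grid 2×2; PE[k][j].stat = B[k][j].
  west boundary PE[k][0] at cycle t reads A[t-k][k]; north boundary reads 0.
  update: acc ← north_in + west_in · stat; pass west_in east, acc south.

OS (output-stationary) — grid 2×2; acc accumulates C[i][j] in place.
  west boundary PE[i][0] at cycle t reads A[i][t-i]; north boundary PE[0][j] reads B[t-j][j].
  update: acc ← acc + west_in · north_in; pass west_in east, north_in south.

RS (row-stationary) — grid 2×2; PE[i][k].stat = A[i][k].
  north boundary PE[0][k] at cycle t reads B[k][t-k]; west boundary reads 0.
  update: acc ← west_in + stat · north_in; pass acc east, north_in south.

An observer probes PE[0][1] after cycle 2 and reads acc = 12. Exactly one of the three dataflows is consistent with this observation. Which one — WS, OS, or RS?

WS (2×2 grid), PE[0][1]:
  t=0 PE[0][1]: acc=0 h=0 v=0
  t=1 PE[0][1]: acc=24 h=8 v=24
  t=2 PE[0][1]: acc=12 h=4 v=12
OS (2×2 grid), PE[0][1]:
  t=0 PE[0][1]: acc=0 h=0 v=0
  t=1 PE[0][1]: acc=24 h=8 v=3
  t=2 PE[0][1]: acc=33 h=9 v=1
RS (2×2 grid), PE[0][1]:
  t=0 PE[0][1]: acc=0 h=0 v=0
  t=1 PE[0][1]: acc=50 h=50 v=2
  t=2 PE[0][1]: acc=33 h=33 v=1

dataflow = WS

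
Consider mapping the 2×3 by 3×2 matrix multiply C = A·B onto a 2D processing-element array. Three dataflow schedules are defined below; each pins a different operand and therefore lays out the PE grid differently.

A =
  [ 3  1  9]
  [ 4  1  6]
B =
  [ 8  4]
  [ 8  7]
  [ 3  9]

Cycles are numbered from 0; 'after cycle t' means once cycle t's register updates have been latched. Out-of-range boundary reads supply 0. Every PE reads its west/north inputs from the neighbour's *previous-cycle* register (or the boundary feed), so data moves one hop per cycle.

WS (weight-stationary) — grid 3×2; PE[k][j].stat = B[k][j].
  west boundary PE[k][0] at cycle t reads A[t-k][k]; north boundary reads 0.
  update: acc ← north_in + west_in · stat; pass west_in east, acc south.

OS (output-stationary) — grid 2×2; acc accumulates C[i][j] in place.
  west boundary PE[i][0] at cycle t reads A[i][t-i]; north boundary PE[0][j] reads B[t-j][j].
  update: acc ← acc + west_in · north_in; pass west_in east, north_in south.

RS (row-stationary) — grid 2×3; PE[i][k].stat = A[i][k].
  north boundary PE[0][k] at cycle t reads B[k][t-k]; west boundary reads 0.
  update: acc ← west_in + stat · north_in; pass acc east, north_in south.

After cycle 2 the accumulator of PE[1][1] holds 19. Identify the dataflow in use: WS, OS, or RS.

dataflow = WS

WS (3×2 grid), PE[1][1]:
  cycle 0: PE[1][1] → acc 0, east 0, south 0
  cycle 1: PE[1][1] → acc 0, east 0, south 0
  cycle 2: PE[1][1] → acc 19, east 1, south 19
OS (2×2 grid), PE[1][1]:
  cycle 0: PE[1][1] → acc 0, east 0, south 0
  cycle 1: PE[1][1] → acc 0, east 0, south 0
  cycle 2: PE[1][1] → acc 16, east 4, south 4
RS (2×3 grid), PE[1][1]:
  cycle 0: PE[1][1] → acc 0, east 0, south 0
  cycle 1: PE[1][1] → acc 0, east 0, south 0
  cycle 2: PE[1][1] → acc 40, east 40, south 8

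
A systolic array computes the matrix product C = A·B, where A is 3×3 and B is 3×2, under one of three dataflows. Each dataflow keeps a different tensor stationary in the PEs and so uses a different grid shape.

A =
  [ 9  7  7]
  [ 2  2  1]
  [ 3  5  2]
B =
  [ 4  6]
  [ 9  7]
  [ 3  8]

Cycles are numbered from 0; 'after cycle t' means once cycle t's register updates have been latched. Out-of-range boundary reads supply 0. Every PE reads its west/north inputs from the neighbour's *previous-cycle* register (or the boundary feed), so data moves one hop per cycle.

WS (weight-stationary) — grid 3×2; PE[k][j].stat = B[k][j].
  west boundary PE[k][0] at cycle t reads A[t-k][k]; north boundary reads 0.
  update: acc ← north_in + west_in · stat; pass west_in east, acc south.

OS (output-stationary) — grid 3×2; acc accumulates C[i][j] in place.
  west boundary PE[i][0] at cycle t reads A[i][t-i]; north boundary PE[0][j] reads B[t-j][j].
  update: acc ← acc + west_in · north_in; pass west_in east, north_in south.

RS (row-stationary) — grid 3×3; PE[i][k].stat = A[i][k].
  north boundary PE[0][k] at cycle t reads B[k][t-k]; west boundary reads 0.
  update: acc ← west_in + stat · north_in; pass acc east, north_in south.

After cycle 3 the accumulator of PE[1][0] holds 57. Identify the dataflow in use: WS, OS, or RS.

dataflow = WS

WS (3×2 grid), PE[1][0]:
  after 0 — PE[1][0] acc=0, pass-E 0, pass-S 0
  after 1 — PE[1][0] acc=99, pass-E 7, pass-S 99
  after 2 — PE[1][0] acc=26, pass-E 2, pass-S 26
  after 3 — PE[1][0] acc=57, pass-E 5, pass-S 57
OS (3×2 grid), PE[1][0]:
  after 0 — PE[1][0] acc=0, pass-E 0, pass-S 0
  after 1 — PE[1][0] acc=8, pass-E 2, pass-S 4
  after 2 — PE[1][0] acc=26, pass-E 2, pass-S 9
  after 3 — PE[1][0] acc=29, pass-E 1, pass-S 3
RS (3×3 grid), PE[1][0]:
  after 0 — PE[1][0] acc=0, pass-E 0, pass-S 0
  after 1 — PE[1][0] acc=8, pass-E 8, pass-S 4
  after 2 — PE[1][0] acc=12, pass-E 12, pass-S 6
  after 3 — PE[1][0] acc=0, pass-E 0, pass-S 0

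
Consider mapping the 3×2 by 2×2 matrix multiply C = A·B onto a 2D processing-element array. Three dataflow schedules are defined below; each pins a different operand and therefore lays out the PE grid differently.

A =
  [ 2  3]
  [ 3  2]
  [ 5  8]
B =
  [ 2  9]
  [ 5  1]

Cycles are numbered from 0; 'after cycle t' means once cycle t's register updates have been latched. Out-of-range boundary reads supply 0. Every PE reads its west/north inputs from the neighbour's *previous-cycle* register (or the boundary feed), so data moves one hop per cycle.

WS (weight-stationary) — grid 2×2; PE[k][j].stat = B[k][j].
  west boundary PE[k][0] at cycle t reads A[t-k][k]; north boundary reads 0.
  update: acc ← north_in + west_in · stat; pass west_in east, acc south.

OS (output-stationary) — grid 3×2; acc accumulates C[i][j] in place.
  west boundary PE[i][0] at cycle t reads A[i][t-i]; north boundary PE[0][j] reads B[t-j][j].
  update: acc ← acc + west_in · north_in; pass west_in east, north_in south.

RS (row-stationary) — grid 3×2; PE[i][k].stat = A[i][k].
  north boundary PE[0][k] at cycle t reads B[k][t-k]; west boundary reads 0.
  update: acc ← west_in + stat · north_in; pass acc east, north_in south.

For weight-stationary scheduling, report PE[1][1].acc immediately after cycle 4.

PE[1][1].acc = 53

WS 2×2: PE[1][1] cycle-by-cycle (with neighbour feeds):
  [0] (0,1) acc=0 (h:0 v:0)
  [0] (1,0) acc=0 (h:0 v:0)
  [0] (1,1) acc=0 (h:0 v:0)
  [1] (0,1) acc=18 (h:2 v:18)
  [1] (1,0) acc=19 (h:3 v:19)
  [1] (1,1) acc=0 (h:0 v:0)
  [2] (0,1) acc=27 (h:3 v:27)
  [2] (1,0) acc=16 (h:2 v:16)
  [2] (1,1) acc=21 (h:3 v:21)
  [3] (0,1) acc=45 (h:5 v:45)
  [3] (1,0) acc=50 (h:8 v:50)
  [3] (1,1) acc=29 (h:2 v:29)
  [4] (0,1) acc=0 (h:0 v:0)
  [4] (1,0) acc=0 (h:0 v:0)
  [4] (1,1) acc=53 (h:8 v:53)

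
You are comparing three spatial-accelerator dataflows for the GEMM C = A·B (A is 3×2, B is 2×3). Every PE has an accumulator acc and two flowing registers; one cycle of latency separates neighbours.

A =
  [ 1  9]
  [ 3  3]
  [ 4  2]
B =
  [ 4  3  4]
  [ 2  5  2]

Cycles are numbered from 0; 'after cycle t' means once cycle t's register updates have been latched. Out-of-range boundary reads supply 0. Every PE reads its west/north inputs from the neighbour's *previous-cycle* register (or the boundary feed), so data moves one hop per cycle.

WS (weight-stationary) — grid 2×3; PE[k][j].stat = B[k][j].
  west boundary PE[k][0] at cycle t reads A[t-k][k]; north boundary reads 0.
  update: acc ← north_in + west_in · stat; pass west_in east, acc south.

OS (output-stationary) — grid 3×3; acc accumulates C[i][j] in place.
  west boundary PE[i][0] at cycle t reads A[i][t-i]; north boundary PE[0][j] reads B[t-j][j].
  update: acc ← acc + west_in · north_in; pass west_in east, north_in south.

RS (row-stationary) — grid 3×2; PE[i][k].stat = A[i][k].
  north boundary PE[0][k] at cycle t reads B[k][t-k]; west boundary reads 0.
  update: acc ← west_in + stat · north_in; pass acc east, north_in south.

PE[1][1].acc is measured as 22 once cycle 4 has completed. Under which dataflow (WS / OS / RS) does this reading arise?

dataflow = WS

WS [2×3] PE[1][1] across cycles:
  after 0 — PE[1][1] acc=0, pass-E 0, pass-S 0
  after 1 — PE[1][1] acc=0, pass-E 0, pass-S 0
  after 2 — PE[1][1] acc=48, pass-E 9, pass-S 48
  after 3 — PE[1][1] acc=24, pass-E 3, pass-S 24
  after 4 — PE[1][1] acc=22, pass-E 2, pass-S 22
OS [3×3] PE[1][1] across cycles:
  after 0 — PE[1][1] acc=0, pass-E 0, pass-S 0
  after 1 — PE[1][1] acc=0, pass-E 0, pass-S 0
  after 2 — PE[1][1] acc=9, pass-E 3, pass-S 3
  after 3 — PE[1][1] acc=24, pass-E 3, pass-S 5
  after 4 — PE[1][1] acc=24, pass-E 0, pass-S 0
RS [3×2] PE[1][1] across cycles:
  after 0 — PE[1][1] acc=0, pass-E 0, pass-S 0
  after 1 — PE[1][1] acc=0, pass-E 0, pass-S 0
  after 2 — PE[1][1] acc=18, pass-E 18, pass-S 2
  after 3 — PE[1][1] acc=24, pass-E 24, pass-S 5
  after 4 — PE[1][1] acc=18, pass-E 18, pass-S 2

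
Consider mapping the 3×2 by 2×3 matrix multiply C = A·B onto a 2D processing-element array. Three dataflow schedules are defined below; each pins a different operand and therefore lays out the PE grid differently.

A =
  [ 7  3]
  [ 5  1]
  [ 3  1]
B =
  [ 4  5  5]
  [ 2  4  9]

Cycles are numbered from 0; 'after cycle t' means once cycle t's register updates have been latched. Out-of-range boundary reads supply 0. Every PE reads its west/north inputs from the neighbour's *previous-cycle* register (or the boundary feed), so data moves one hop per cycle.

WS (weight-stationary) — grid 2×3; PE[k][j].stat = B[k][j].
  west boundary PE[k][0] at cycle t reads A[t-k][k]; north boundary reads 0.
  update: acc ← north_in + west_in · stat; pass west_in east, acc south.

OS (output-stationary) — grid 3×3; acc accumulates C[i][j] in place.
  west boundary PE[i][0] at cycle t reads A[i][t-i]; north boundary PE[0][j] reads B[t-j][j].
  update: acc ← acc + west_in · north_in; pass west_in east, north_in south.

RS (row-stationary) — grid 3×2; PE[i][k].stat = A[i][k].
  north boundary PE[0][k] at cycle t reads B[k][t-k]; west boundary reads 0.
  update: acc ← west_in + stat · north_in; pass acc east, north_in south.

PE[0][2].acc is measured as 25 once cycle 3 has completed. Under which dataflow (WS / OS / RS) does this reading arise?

— WS: 2×3; PE[0][2] trace:
  [0] (0,2) acc=0 (h:0 v:0)
  [1] (0,2) acc=0 (h:0 v:0)
  [2] (0,2) acc=35 (h:7 v:35)
  [3] (0,2) acc=25 (h:5 v:25)
— OS: 3×3; PE[0][2] trace:
  [0] (0,2) acc=0 (h:0 v:0)
  [1] (0,2) acc=0 (h:0 v:0)
  [2] (0,2) acc=35 (h:7 v:5)
  [3] (0,2) acc=62 (h:3 v:9)
RS (3×2): PE[0][2] does not exist.

dataflow = WS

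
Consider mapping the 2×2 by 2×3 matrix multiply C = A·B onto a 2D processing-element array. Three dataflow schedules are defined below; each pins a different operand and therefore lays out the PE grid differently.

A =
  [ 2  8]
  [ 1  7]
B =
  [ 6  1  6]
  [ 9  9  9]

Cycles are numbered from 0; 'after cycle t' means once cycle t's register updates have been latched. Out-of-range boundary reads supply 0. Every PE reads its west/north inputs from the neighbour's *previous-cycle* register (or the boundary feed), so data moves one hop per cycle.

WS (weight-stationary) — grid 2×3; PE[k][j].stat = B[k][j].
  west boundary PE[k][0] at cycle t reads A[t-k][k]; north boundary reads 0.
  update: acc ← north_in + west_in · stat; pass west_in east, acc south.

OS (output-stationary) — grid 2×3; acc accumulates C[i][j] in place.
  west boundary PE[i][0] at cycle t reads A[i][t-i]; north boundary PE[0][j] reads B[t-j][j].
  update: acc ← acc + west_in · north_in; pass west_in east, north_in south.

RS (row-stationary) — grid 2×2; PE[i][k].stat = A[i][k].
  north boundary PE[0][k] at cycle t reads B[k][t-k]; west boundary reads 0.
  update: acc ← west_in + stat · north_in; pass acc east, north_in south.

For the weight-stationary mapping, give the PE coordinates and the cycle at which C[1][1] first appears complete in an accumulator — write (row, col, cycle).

(row, col, cycle) = (1, 1, 3)

WS — PE[1][1] is where C[1][1] collects:
  [0] (1,1) acc=0 (h:0 v:0)
  [1] (1,1) acc=0 (h:0 v:0)
  [2] (1,1) acc=74 (h:8 v:74)
  [3] (1,1) acc=64 (h:7 v:64)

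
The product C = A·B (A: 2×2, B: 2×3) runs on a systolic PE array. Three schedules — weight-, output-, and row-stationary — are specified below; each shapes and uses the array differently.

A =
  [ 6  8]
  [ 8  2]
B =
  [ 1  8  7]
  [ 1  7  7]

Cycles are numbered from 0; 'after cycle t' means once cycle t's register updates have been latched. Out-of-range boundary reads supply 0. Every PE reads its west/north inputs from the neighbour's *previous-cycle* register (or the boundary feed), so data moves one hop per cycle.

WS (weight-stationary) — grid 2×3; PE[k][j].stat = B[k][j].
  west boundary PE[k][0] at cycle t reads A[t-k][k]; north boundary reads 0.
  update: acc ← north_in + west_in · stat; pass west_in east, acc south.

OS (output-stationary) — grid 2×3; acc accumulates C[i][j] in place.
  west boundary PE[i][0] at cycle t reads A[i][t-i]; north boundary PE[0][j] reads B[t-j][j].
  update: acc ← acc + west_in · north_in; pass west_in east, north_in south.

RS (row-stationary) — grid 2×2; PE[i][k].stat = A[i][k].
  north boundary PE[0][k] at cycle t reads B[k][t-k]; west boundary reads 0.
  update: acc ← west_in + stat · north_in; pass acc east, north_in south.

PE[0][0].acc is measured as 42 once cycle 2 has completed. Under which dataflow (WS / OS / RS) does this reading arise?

dataflow = RS

WS (2×3 grid), PE[0][0]:
  after 0 — PE[0][0] acc=6, pass-E 6, pass-S 6
  after 1 — PE[0][0] acc=8, pass-E 8, pass-S 8
  after 2 — PE[0][0] acc=0, pass-E 0, pass-S 0
OS (2×3 grid), PE[0][0]:
  after 0 — PE[0][0] acc=6, pass-E 6, pass-S 1
  after 1 — PE[0][0] acc=14, pass-E 8, pass-S 1
  after 2 — PE[0][0] acc=14, pass-E 0, pass-S 0
RS (2×2 grid), PE[0][0]:
  after 0 — PE[0][0] acc=6, pass-E 6, pass-S 1
  after 1 — PE[0][0] acc=48, pass-E 48, pass-S 8
  after 2 — PE[0][0] acc=42, pass-E 42, pass-S 7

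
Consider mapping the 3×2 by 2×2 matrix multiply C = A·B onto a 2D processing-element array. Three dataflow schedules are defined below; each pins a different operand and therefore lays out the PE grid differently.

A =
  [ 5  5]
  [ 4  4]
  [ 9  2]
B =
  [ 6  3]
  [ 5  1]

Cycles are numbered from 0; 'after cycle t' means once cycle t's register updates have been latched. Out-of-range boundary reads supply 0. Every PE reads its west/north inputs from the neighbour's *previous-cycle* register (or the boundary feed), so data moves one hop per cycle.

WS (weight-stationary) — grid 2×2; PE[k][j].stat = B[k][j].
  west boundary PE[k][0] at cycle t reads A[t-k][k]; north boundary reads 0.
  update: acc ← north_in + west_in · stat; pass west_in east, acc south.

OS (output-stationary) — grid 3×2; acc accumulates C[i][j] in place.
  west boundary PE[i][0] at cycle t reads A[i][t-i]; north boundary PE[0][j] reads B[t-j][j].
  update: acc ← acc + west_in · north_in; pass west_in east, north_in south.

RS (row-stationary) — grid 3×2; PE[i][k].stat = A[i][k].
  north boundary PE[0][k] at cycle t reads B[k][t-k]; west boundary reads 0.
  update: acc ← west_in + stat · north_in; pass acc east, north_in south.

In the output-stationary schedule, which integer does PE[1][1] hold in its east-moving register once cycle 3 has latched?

OS on a 3×2 grid — tracing PE[1][1] and its feeders:
  0: (0,1).acc=0  regs=<0,0>
  0: (1,0).acc=0  regs=<0,0>
  0: (1,1).acc=0  regs=<0,0>
  1: (0,1).acc=15  regs=<5,3>
  1: (1,0).acc=24  regs=<4,6>
  1: (1,1).acc=0  regs=<0,0>
  2: (0,1).acc=20  regs=<5,1>
  2: (1,0).acc=44  regs=<4,5>
  2: (1,1).acc=12  regs=<4,3>
  3: (0,1).acc=20  regs=<0,0>
  3: (1,0).acc=44  regs=<0,0>
  3: (1,1).acc=16  regs=<4,1>

register = 4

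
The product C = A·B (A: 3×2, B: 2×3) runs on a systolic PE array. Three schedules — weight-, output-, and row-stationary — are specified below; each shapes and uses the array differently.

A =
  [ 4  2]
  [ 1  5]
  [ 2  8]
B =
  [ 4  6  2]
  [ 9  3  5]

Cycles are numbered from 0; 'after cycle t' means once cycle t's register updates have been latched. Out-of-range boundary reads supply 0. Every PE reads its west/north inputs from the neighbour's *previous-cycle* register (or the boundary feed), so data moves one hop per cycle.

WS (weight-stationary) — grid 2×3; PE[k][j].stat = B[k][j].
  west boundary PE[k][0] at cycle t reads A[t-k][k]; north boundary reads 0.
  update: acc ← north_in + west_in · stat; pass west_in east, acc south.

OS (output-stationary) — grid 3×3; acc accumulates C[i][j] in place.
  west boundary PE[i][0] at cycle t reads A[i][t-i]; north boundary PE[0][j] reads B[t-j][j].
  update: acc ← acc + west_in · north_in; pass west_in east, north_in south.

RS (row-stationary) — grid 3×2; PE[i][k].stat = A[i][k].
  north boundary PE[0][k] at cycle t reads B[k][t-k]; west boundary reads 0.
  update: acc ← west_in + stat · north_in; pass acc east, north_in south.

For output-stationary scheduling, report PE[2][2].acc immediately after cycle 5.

OS on a 3×3 grid — tracing PE[2][2] and its feeders:
  c0 r1c2: 0 / 0 / 0
  c0 r2c1: 0 / 0 / 0
  c0 r2c2: 0 / 0 / 0
  c1 r1c2: 0 / 0 / 0
  c1 r2c1: 0 / 0 / 0
  c1 r2c2: 0 / 0 / 0
  c2 r1c2: 0 / 0 / 0
  c2 r2c1: 0 / 0 / 0
  c2 r2c2: 0 / 0 / 0
  c3 r1c2: 2 / 1 / 2
  c3 r2c1: 12 / 2 / 6
  c3 r2c2: 0 / 0 / 0
  c4 r1c2: 27 / 5 / 5
  c4 r2c1: 36 / 8 / 3
  c4 r2c2: 4 / 2 / 2
  c5 r1c2: 27 / 0 / 0
  c5 r2c1: 36 / 0 / 0
  c5 r2c2: 44 / 8 / 5

PE[2][2].acc = 44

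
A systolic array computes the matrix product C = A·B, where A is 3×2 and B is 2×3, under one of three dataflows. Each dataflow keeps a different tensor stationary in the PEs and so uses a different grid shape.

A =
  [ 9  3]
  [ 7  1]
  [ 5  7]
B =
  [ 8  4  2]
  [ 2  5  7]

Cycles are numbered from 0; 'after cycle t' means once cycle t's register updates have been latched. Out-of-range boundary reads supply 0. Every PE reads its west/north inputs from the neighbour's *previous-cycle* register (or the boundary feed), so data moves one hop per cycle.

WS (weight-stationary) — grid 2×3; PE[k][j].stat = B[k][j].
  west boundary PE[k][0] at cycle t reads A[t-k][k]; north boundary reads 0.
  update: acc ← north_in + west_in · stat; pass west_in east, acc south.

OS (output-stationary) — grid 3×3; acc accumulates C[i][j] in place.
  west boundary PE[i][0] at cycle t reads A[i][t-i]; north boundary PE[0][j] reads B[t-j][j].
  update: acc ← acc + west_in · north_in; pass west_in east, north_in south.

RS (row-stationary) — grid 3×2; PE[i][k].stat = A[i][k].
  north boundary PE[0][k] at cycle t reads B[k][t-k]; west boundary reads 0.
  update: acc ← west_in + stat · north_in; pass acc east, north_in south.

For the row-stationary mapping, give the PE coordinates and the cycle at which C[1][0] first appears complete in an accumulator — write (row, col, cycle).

RS: C[1][0] accumulates in PE[1][1]:
  step 0 · PE1,1: acc=0; fwd→0 fwd↓0
  step 1 · PE1,1: acc=0; fwd→0 fwd↓0
  step 2 · PE1,1: acc=58; fwd→58 fwd↓2

(row, col, cycle) = (1, 1, 2)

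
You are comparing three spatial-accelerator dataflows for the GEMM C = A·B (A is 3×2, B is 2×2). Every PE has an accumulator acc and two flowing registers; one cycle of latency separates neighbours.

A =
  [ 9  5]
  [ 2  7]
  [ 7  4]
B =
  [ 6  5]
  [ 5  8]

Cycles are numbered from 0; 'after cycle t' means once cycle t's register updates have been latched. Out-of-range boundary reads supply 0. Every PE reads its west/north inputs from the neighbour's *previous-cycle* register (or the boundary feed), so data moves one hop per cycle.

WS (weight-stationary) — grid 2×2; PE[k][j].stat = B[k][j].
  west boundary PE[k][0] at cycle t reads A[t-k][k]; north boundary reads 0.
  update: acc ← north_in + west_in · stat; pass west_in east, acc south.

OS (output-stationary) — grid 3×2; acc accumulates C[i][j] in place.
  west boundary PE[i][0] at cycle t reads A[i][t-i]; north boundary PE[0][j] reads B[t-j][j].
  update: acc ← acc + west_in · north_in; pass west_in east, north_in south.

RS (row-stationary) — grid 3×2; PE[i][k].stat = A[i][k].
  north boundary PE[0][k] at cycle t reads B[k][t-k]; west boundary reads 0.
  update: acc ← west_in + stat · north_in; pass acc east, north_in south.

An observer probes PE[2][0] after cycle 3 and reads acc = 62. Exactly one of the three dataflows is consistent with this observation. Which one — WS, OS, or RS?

WS (2×2): PE[2][0] does not exist.
Under OS (3×2), PE[2][0]:
  [0] (2,0) acc=0 (h:0 v:0)
  [1] (2,0) acc=0 (h:0 v:0)
  [2] (2,0) acc=42 (h:7 v:6)
  [3] (2,0) acc=62 (h:4 v:5)
Under RS (3×2), PE[2][0]:
  [0] (2,0) acc=0 (h:0 v:0)
  [1] (2,0) acc=0 (h:0 v:0)
  [2] (2,0) acc=42 (h:42 v:6)
  [3] (2,0) acc=35 (h:35 v:5)

dataflow = OS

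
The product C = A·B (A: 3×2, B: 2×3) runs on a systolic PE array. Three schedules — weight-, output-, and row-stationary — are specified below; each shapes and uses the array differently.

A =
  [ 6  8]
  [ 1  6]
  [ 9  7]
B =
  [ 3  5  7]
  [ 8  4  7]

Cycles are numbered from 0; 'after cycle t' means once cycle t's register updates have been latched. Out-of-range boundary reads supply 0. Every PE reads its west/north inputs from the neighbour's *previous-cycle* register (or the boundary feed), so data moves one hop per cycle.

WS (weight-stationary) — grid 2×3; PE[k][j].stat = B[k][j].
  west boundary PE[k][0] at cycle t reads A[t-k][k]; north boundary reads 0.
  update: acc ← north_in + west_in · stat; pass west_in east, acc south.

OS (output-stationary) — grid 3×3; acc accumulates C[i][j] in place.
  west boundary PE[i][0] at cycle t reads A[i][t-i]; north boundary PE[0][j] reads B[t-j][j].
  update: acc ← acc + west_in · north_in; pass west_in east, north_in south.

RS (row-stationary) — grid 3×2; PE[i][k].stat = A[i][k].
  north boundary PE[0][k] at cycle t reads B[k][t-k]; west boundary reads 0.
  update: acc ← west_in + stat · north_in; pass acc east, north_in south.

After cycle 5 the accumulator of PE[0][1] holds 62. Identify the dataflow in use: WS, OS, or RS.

dataflow = OS

WS [2×3] PE[0][1] across cycles:
  c0 r0c1: 0 / 0 / 0
  c1 r0c1: 30 / 6 / 30
  c2 r0c1: 5 / 1 / 5
  c3 r0c1: 45 / 9 / 45
  c4 r0c1: 0 / 0 / 0
  c5 r0c1: 0 / 0 / 0
OS [3×3] PE[0][1] across cycles:
  c0 r0c1: 0 / 0 / 0
  c1 r0c1: 30 / 6 / 5
  c2 r0c1: 62 / 8 / 4
  c3 r0c1: 62 / 0 / 0
  c4 r0c1: 62 / 0 / 0
  c5 r0c1: 62 / 0 / 0
RS [3×2] PE[0][1] across cycles:
  c0 r0c1: 0 / 0 / 0
  c1 r0c1: 82 / 82 / 8
  c2 r0c1: 62 / 62 / 4
  c3 r0c1: 98 / 98 / 7
  c4 r0c1: 0 / 0 / 0
  c5 r0c1: 0 / 0 / 0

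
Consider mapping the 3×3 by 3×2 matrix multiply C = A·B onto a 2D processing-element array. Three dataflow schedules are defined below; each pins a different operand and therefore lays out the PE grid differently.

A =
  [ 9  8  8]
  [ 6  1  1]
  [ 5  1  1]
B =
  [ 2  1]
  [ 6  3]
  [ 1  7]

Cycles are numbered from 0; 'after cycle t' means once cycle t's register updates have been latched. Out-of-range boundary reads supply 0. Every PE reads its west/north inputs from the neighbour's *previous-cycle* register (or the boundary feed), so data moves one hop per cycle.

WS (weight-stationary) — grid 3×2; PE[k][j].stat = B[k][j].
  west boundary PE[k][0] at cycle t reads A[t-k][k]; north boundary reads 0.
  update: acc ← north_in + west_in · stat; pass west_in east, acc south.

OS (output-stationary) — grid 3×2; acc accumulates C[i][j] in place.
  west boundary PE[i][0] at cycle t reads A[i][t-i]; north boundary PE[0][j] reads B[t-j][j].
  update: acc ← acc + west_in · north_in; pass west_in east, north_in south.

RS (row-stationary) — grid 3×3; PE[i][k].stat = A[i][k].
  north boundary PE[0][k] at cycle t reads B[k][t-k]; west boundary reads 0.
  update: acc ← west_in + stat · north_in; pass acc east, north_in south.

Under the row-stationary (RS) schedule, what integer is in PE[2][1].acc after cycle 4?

Tracing RS — 3×3 array, target PE[2][1]:
  step 0 · PE1,1: acc=0; fwd→0 fwd↓0
  step 0 · PE2,0: acc=0; fwd→0 fwd↓0
  step 0 · PE2,1: acc=0; fwd→0 fwd↓0
  step 1 · PE1,1: acc=0; fwd→0 fwd↓0
  step 1 · PE2,0: acc=0; fwd→0 fwd↓0
  step 1 · PE2,1: acc=0; fwd→0 fwd↓0
  step 2 · PE1,1: acc=18; fwd→18 fwd↓6
  step 2 · PE2,0: acc=10; fwd→10 fwd↓2
  step 2 · PE2,1: acc=0; fwd→0 fwd↓0
  step 3 · PE1,1: acc=9; fwd→9 fwd↓3
  step 3 · PE2,0: acc=5; fwd→5 fwd↓1
  step 3 · PE2,1: acc=16; fwd→16 fwd↓6
  step 4 · PE1,1: acc=0; fwd→0 fwd↓0
  step 4 · PE2,0: acc=0; fwd→0 fwd↓0
  step 4 · PE2,1: acc=8; fwd→8 fwd↓3

PE[2][1].acc = 8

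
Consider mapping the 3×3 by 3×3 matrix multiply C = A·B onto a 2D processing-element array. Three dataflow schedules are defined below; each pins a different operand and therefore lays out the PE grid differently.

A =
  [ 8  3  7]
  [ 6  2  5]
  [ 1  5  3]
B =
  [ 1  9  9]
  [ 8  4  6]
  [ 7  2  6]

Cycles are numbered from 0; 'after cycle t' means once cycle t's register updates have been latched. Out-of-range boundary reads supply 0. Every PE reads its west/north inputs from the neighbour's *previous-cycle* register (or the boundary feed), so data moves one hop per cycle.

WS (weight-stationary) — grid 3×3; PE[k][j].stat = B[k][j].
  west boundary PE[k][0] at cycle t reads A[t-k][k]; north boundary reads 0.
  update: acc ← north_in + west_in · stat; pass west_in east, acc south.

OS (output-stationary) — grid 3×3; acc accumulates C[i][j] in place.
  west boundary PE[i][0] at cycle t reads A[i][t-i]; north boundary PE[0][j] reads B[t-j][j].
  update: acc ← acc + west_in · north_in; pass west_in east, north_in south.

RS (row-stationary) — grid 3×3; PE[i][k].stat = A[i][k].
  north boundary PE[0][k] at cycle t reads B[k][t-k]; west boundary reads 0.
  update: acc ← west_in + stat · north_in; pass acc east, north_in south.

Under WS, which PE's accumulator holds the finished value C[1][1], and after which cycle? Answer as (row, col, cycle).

WS: C[1][1] accumulates in PE[2][1]:
  cycle 0: PE[2][1] → acc 0, east 0, south 0
  cycle 1: PE[2][1] → acc 0, east 0, south 0
  cycle 2: PE[2][1] → acc 0, east 0, south 0
  cycle 3: PE[2][1] → acc 98, east 7, south 98
  cycle 4: PE[2][1] → acc 72, east 5, south 72

(row, col, cycle) = (2, 1, 4)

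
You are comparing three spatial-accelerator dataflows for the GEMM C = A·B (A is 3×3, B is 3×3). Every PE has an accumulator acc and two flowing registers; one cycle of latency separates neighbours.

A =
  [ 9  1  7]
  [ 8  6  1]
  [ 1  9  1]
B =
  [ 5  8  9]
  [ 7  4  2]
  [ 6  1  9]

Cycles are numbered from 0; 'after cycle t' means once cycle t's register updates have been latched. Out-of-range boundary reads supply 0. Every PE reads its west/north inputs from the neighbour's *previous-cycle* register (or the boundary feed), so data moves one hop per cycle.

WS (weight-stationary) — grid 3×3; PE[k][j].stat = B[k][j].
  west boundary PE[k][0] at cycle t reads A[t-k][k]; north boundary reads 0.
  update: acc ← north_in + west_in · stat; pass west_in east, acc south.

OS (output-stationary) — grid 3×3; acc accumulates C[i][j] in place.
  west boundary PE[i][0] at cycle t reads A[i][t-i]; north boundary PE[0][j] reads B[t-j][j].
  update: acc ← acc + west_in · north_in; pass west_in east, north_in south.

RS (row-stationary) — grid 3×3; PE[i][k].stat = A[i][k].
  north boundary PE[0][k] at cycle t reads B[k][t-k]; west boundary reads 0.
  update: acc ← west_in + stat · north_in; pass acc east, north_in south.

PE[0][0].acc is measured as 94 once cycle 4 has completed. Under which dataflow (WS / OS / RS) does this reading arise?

— WS: 3×3; PE[0][0] trace:
  c0 r0c0: 45 / 9 / 45
  c1 r0c0: 40 / 8 / 40
  c2 r0c0: 5 / 1 / 5
  c3 r0c0: 0 / 0 / 0
  c4 r0c0: 0 / 0 / 0
— OS: 3×3; PE[0][0] trace:
  c0 r0c0: 45 / 9 / 5
  c1 r0c0: 52 / 1 / 7
  c2 r0c0: 94 / 7 / 6
  c3 r0c0: 94 / 0 / 0
  c4 r0c0: 94 / 0 / 0
— RS: 3×3; PE[0][0] trace:
  c0 r0c0: 45 / 45 / 5
  c1 r0c0: 72 / 72 / 8
  c2 r0c0: 81 / 81 / 9
  c3 r0c0: 0 / 0 / 0
  c4 r0c0: 0 / 0 / 0

dataflow = OS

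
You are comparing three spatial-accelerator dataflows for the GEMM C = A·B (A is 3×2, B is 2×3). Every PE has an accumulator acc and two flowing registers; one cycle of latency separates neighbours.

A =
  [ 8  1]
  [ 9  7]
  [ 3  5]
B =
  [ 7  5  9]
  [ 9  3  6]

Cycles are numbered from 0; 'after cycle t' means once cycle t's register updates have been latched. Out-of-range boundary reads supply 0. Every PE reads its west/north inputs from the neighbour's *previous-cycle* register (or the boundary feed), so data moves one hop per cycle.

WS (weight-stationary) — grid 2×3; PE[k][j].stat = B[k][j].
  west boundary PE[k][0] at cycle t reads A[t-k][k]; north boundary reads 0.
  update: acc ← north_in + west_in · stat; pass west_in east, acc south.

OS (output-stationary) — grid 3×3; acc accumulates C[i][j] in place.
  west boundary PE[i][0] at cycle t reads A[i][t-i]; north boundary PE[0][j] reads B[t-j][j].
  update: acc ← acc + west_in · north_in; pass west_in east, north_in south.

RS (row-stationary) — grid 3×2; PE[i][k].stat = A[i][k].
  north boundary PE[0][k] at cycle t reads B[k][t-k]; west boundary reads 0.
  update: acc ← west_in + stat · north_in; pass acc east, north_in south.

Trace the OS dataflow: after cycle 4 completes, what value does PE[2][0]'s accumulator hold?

OS on a 3×3 grid — tracing PE[2][0] and its feeders:
  [0] (1,0) acc=0 (h:0 v:0)
  [0] (2,0) acc=0 (h:0 v:0)
  [1] (1,0) acc=63 (h:9 v:7)
  [1] (2,0) acc=0 (h:0 v:0)
  [2] (1,0) acc=126 (h:7 v:9)
  [2] (2,0) acc=21 (h:3 v:7)
  [3] (1,0) acc=126 (h:0 v:0)
  [3] (2,0) acc=66 (h:5 v:9)
  [4] (1,0) acc=126 (h:0 v:0)
  [4] (2,0) acc=66 (h:0 v:0)

PE[2][0].acc = 66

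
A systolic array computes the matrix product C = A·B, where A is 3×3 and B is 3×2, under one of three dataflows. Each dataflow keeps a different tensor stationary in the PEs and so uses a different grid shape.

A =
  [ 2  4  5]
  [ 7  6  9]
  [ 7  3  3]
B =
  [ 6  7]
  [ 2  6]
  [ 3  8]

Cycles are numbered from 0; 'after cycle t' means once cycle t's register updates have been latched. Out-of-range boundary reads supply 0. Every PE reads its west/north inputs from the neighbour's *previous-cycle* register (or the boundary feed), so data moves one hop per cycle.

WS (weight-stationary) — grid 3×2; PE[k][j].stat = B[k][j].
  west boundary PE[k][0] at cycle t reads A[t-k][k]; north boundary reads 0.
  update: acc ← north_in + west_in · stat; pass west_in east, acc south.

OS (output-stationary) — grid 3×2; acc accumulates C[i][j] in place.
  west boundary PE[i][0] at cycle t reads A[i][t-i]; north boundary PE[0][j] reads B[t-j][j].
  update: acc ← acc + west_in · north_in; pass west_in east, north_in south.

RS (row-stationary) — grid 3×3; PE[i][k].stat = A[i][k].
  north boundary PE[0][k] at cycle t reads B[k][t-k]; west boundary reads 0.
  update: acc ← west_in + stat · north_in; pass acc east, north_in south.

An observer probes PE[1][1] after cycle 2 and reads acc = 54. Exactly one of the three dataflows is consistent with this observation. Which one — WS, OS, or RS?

— WS: 3×2; PE[1][1] trace:
  after 0 — PE[1][1] acc=0, pass-E 0, pass-S 0
  after 1 — PE[1][1] acc=0, pass-E 0, pass-S 0
  after 2 — PE[1][1] acc=38, pass-E 4, pass-S 38
— OS: 3×2; PE[1][1] trace:
  after 0 — PE[1][1] acc=0, pass-E 0, pass-S 0
  after 1 — PE[1][1] acc=0, pass-E 0, pass-S 0
  after 2 — PE[1][1] acc=49, pass-E 7, pass-S 7
— RS: 3×3; PE[1][1] trace:
  after 0 — PE[1][1] acc=0, pass-E 0, pass-S 0
  after 1 — PE[1][1] acc=0, pass-E 0, pass-S 0
  after 2 — PE[1][1] acc=54, pass-E 54, pass-S 2

dataflow = RS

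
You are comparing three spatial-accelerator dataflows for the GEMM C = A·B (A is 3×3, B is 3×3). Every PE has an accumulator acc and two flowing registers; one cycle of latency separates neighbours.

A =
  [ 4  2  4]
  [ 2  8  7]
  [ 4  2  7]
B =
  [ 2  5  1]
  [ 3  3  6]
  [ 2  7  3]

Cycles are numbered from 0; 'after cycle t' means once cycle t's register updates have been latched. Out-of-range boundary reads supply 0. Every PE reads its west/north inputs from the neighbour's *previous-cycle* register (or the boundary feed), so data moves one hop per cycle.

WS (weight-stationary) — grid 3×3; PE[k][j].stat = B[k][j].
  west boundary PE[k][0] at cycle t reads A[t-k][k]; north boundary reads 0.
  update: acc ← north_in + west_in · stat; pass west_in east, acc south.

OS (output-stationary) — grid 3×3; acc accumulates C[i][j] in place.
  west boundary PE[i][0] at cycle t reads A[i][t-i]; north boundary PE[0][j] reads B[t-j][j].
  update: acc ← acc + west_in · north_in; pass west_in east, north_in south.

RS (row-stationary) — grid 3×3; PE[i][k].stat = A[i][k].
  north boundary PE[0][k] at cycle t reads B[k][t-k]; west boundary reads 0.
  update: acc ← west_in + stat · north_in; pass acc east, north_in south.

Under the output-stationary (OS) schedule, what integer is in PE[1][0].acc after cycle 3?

PE[1][0].acc = 42

OS 3×3: PE[1][0] cycle-by-cycle (with neighbour feeds):
  c0 r0c0: 8 / 4 / 2
  c0 r1c0: 0 / 0 / 0
  c1 r0c0: 14 / 2 / 3
  c1 r1c0: 4 / 2 / 2
  c2 r0c0: 22 / 4 / 2
  c2 r1c0: 28 / 8 / 3
  c3 r0c0: 22 / 0 / 0
  c3 r1c0: 42 / 7 / 2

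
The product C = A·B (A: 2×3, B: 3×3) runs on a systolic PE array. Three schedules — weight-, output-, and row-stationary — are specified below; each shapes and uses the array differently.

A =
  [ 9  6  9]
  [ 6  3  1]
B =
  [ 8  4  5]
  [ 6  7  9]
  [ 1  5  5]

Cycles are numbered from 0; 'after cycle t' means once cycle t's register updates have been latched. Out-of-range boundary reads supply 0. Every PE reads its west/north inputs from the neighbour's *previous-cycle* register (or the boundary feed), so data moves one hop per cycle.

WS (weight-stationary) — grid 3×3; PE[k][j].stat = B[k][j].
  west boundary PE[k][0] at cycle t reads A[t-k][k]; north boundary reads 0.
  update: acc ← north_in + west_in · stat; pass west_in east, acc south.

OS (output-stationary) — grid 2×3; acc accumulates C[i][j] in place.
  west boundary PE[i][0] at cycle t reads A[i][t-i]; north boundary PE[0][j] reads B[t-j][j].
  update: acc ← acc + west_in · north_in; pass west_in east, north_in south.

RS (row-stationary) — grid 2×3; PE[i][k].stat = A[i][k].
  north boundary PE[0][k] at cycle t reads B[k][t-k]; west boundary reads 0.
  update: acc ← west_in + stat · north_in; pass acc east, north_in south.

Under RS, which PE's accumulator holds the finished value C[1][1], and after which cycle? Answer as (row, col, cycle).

RS: C[1][1] accumulates in PE[1][2]:
  t=0 PE[1][2]: acc=0 h=0 v=0
  t=1 PE[1][2]: acc=0 h=0 v=0
  t=2 PE[1][2]: acc=0 h=0 v=0
  t=3 PE[1][2]: acc=67 h=67 v=1
  t=4 PE[1][2]: acc=50 h=50 v=5

(row, col, cycle) = (1, 2, 4)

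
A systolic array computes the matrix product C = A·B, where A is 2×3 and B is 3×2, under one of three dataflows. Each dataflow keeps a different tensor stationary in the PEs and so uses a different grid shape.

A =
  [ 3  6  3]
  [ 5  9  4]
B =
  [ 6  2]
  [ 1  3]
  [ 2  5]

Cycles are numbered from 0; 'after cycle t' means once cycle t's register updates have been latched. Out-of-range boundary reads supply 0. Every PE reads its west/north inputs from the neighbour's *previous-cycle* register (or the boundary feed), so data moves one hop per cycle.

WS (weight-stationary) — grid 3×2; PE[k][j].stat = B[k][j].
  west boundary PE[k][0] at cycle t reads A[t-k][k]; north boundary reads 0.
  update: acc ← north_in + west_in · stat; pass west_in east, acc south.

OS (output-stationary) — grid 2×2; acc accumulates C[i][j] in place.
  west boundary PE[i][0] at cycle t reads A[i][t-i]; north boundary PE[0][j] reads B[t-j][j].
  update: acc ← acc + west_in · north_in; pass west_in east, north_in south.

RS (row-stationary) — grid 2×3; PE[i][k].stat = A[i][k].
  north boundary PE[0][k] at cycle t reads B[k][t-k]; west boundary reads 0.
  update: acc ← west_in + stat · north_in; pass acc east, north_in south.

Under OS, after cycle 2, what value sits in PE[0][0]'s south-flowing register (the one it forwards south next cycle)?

OS (2×2). Following PE[0][0] plus its west/north inputs:
  t=0 PE[0][0]: acc=18 h=3 v=6
  t=1 PE[0][0]: acc=24 h=6 v=1
  t=2 PE[0][0]: acc=30 h=3 v=2

register = 2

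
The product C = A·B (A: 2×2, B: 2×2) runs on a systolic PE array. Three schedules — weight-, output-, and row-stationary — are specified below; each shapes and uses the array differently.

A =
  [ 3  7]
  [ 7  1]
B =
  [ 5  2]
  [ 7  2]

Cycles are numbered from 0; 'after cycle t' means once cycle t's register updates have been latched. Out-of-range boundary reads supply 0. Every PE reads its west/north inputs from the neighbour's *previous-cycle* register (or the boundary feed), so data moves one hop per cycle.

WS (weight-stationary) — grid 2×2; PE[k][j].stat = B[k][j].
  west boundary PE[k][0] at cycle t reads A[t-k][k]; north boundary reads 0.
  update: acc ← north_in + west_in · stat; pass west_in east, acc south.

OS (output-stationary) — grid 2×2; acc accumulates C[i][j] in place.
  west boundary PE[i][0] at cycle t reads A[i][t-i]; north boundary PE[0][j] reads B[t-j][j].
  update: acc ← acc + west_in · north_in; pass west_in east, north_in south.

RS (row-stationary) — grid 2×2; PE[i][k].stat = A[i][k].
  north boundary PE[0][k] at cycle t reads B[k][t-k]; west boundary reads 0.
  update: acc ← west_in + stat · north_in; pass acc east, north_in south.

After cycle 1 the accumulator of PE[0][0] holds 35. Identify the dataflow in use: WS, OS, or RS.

WS [2×2] PE[0][0] across cycles:
  after 0 — PE[0][0] acc=15, pass-E 3, pass-S 15
  after 1 — PE[0][0] acc=35, pass-E 7, pass-S 35
OS [2×2] PE[0][0] across cycles:
  after 0 — PE[0][0] acc=15, pass-E 3, pass-S 5
  after 1 — PE[0][0] acc=64, pass-E 7, pass-S 7
RS [2×2] PE[0][0] across cycles:
  after 0 — PE[0][0] acc=15, pass-E 15, pass-S 5
  after 1 — PE[0][0] acc=6, pass-E 6, pass-S 2

dataflow = WS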